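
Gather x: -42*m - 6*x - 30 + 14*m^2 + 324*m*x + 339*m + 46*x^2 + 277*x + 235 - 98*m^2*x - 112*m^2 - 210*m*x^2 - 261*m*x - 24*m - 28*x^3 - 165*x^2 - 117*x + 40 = -98*m^2 + 273*m - 28*x^3 + x^2*(-210*m - 119) + x*(-98*m^2 + 63*m + 154) + 245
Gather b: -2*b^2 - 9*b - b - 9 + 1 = -2*b^2 - 10*b - 8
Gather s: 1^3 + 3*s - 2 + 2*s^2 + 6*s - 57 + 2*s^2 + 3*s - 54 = 4*s^2 + 12*s - 112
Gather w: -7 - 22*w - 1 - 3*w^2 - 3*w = -3*w^2 - 25*w - 8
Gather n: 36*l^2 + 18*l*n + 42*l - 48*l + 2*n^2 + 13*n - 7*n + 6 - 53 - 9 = 36*l^2 - 6*l + 2*n^2 + n*(18*l + 6) - 56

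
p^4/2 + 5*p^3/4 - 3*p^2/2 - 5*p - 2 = (p/2 + 1)*(p - 2)*(p + 1/2)*(p + 2)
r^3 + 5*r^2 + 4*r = r*(r + 1)*(r + 4)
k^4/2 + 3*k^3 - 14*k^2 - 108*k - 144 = (k/2 + 1)*(k - 6)*(k + 4)*(k + 6)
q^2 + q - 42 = (q - 6)*(q + 7)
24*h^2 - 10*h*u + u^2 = (-6*h + u)*(-4*h + u)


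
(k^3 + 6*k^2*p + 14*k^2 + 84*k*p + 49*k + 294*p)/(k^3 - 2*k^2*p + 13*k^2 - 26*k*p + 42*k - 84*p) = (-k^2 - 6*k*p - 7*k - 42*p)/(-k^2 + 2*k*p - 6*k + 12*p)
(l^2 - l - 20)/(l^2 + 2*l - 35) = (l + 4)/(l + 7)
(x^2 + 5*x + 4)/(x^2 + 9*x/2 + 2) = 2*(x + 1)/(2*x + 1)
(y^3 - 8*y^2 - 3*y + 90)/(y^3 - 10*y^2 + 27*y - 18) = (y^2 - 2*y - 15)/(y^2 - 4*y + 3)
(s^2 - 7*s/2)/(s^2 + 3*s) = (s - 7/2)/(s + 3)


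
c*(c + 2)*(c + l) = c^3 + c^2*l + 2*c^2 + 2*c*l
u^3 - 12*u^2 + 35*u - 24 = (u - 8)*(u - 3)*(u - 1)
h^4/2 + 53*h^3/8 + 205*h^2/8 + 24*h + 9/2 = (h/2 + 1/2)*(h + 1/4)*(h + 6)^2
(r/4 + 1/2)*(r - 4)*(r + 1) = r^3/4 - r^2/4 - 5*r/2 - 2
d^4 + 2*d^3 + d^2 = d^2*(d + 1)^2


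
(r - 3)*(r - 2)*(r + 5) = r^3 - 19*r + 30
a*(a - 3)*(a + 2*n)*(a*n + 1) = a^4*n + 2*a^3*n^2 - 3*a^3*n + a^3 - 6*a^2*n^2 + 2*a^2*n - 3*a^2 - 6*a*n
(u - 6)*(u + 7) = u^2 + u - 42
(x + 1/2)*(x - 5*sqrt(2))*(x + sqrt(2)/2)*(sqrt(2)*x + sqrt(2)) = sqrt(2)*x^4 - 9*x^3 + 3*sqrt(2)*x^3/2 - 27*x^2/2 - 9*sqrt(2)*x^2/2 - 15*sqrt(2)*x/2 - 9*x/2 - 5*sqrt(2)/2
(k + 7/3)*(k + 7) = k^2 + 28*k/3 + 49/3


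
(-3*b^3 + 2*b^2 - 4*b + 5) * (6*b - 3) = -18*b^4 + 21*b^3 - 30*b^2 + 42*b - 15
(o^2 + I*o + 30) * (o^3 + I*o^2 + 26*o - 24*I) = o^5 + 2*I*o^4 + 55*o^3 + 32*I*o^2 + 804*o - 720*I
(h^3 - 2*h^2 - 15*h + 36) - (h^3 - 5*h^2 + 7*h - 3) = 3*h^2 - 22*h + 39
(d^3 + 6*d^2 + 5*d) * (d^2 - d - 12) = d^5 + 5*d^4 - 13*d^3 - 77*d^2 - 60*d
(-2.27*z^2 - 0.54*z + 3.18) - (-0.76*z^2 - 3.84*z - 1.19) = -1.51*z^2 + 3.3*z + 4.37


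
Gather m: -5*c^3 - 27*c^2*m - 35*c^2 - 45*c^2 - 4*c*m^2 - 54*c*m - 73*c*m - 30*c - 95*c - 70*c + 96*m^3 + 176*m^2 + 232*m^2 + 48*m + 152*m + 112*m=-5*c^3 - 80*c^2 - 195*c + 96*m^3 + m^2*(408 - 4*c) + m*(-27*c^2 - 127*c + 312)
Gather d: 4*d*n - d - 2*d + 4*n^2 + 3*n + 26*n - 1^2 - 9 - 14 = d*(4*n - 3) + 4*n^2 + 29*n - 24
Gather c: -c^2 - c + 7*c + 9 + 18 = -c^2 + 6*c + 27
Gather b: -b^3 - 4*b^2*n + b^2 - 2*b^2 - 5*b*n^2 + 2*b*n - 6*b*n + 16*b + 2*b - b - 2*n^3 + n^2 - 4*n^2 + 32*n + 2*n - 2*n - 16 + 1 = -b^3 + b^2*(-4*n - 1) + b*(-5*n^2 - 4*n + 17) - 2*n^3 - 3*n^2 + 32*n - 15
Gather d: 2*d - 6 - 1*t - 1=2*d - t - 7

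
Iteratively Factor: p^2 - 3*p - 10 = (p - 5)*(p + 2)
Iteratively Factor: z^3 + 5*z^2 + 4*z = (z + 1)*(z^2 + 4*z) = z*(z + 1)*(z + 4)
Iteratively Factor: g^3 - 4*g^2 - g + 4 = (g + 1)*(g^2 - 5*g + 4) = (g - 1)*(g + 1)*(g - 4)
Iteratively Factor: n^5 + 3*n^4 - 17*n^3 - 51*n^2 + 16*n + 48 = (n + 3)*(n^4 - 17*n^2 + 16) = (n + 1)*(n + 3)*(n^3 - n^2 - 16*n + 16) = (n - 1)*(n + 1)*(n + 3)*(n^2 - 16) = (n - 4)*(n - 1)*(n + 1)*(n + 3)*(n + 4)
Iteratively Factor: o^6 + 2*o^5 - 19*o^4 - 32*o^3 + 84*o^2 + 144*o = (o - 3)*(o^5 + 5*o^4 - 4*o^3 - 44*o^2 - 48*o) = o*(o - 3)*(o^4 + 5*o^3 - 4*o^2 - 44*o - 48) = o*(o - 3)*(o + 2)*(o^3 + 3*o^2 - 10*o - 24) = o*(o - 3)*(o + 2)*(o + 4)*(o^2 - o - 6) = o*(o - 3)*(o + 2)^2*(o + 4)*(o - 3)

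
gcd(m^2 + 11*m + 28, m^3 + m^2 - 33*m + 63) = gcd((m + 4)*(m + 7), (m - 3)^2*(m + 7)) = m + 7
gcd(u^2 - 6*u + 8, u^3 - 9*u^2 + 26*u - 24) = u^2 - 6*u + 8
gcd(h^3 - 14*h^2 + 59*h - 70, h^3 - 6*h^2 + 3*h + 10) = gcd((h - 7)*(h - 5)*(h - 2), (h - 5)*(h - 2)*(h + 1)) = h^2 - 7*h + 10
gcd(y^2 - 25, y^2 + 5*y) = y + 5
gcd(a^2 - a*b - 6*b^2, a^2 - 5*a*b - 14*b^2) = a + 2*b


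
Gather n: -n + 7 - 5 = 2 - n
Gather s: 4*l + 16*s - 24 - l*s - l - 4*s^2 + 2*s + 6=3*l - 4*s^2 + s*(18 - l) - 18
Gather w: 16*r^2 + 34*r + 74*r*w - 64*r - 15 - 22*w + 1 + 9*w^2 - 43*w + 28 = 16*r^2 - 30*r + 9*w^2 + w*(74*r - 65) + 14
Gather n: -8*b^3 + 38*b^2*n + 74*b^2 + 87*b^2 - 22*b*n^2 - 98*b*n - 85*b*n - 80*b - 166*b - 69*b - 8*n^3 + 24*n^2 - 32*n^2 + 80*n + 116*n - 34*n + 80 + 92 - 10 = -8*b^3 + 161*b^2 - 315*b - 8*n^3 + n^2*(-22*b - 8) + n*(38*b^2 - 183*b + 162) + 162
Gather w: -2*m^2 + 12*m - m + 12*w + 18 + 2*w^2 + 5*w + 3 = -2*m^2 + 11*m + 2*w^2 + 17*w + 21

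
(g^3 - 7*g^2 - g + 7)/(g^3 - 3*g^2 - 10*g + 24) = (g^3 - 7*g^2 - g + 7)/(g^3 - 3*g^2 - 10*g + 24)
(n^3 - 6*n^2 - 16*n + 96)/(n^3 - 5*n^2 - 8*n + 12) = (n^2 - 16)/(n^2 + n - 2)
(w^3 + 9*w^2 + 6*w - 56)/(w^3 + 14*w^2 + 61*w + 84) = (w - 2)/(w + 3)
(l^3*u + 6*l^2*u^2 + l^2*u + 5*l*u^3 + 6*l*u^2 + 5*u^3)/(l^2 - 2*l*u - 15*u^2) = u*(-l^3 - 6*l^2*u - l^2 - 5*l*u^2 - 6*l*u - 5*u^2)/(-l^2 + 2*l*u + 15*u^2)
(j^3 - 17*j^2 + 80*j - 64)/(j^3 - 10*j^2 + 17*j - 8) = (j - 8)/(j - 1)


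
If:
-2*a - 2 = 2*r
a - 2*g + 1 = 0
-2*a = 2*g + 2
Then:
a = -1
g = 0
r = 0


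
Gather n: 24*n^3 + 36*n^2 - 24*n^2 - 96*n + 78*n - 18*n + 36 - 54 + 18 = 24*n^3 + 12*n^2 - 36*n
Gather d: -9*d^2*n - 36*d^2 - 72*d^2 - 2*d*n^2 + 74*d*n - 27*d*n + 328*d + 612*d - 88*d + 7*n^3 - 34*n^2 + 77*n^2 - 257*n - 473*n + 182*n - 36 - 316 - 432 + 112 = d^2*(-9*n - 108) + d*(-2*n^2 + 47*n + 852) + 7*n^3 + 43*n^2 - 548*n - 672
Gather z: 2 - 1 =1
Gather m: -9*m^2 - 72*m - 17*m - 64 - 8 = -9*m^2 - 89*m - 72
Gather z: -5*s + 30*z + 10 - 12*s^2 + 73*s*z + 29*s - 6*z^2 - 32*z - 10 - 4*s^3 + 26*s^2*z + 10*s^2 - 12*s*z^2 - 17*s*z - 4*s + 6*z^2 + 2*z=-4*s^3 - 2*s^2 - 12*s*z^2 + 20*s + z*(26*s^2 + 56*s)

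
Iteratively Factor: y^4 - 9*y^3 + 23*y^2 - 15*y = (y - 5)*(y^3 - 4*y^2 + 3*y) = (y - 5)*(y - 3)*(y^2 - y) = y*(y - 5)*(y - 3)*(y - 1)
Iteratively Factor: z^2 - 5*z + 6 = (z - 3)*(z - 2)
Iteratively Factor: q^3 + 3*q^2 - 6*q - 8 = (q + 1)*(q^2 + 2*q - 8) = (q + 1)*(q + 4)*(q - 2)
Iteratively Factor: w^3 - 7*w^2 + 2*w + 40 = (w - 4)*(w^2 - 3*w - 10) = (w - 5)*(w - 4)*(w + 2)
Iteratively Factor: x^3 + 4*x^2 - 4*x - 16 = (x - 2)*(x^2 + 6*x + 8) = (x - 2)*(x + 2)*(x + 4)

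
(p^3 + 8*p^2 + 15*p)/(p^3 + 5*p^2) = (p + 3)/p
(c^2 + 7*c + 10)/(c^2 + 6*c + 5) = (c + 2)/(c + 1)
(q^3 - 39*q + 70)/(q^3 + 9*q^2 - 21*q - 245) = (q - 2)/(q + 7)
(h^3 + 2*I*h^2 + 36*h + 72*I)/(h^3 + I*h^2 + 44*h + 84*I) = (h - 6*I)/(h - 7*I)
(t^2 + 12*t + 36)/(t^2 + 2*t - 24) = (t + 6)/(t - 4)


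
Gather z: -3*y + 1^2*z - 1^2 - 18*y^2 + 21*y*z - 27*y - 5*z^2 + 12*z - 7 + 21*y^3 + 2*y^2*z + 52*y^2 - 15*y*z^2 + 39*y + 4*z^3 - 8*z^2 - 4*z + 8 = 21*y^3 + 34*y^2 + 9*y + 4*z^3 + z^2*(-15*y - 13) + z*(2*y^2 + 21*y + 9)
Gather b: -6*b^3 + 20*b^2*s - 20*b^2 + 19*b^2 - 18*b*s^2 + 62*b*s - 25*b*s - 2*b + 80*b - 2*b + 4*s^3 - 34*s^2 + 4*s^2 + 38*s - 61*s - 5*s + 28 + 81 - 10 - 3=-6*b^3 + b^2*(20*s - 1) + b*(-18*s^2 + 37*s + 76) + 4*s^3 - 30*s^2 - 28*s + 96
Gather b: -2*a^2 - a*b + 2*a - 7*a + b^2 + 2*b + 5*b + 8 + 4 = -2*a^2 - 5*a + b^2 + b*(7 - a) + 12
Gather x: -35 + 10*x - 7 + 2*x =12*x - 42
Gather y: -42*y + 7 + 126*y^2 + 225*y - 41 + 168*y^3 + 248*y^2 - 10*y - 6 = 168*y^3 + 374*y^2 + 173*y - 40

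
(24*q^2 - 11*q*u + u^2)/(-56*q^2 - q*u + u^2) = (-3*q + u)/(7*q + u)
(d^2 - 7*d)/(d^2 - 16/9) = 9*d*(d - 7)/(9*d^2 - 16)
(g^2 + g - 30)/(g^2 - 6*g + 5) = (g + 6)/(g - 1)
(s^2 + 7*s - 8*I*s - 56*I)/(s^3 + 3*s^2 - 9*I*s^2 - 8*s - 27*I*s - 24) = (s + 7)/(s^2 + s*(3 - I) - 3*I)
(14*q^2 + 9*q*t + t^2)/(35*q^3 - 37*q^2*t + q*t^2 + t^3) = (2*q + t)/(5*q^2 - 6*q*t + t^2)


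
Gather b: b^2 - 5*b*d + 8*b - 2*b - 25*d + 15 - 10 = b^2 + b*(6 - 5*d) - 25*d + 5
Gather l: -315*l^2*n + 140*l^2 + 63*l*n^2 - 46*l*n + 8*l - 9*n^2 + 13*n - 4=l^2*(140 - 315*n) + l*(63*n^2 - 46*n + 8) - 9*n^2 + 13*n - 4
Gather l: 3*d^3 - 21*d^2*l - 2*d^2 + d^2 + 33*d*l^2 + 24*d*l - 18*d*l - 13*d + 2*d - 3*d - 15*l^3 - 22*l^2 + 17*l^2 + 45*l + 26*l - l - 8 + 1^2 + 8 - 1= 3*d^3 - d^2 - 14*d - 15*l^3 + l^2*(33*d - 5) + l*(-21*d^2 + 6*d + 70)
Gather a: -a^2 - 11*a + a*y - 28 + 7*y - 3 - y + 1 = -a^2 + a*(y - 11) + 6*y - 30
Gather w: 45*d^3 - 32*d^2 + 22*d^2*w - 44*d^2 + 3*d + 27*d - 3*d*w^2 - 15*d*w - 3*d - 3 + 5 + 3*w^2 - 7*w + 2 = 45*d^3 - 76*d^2 + 27*d + w^2*(3 - 3*d) + w*(22*d^2 - 15*d - 7) + 4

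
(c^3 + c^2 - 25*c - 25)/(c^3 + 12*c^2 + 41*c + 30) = (c - 5)/(c + 6)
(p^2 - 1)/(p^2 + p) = (p - 1)/p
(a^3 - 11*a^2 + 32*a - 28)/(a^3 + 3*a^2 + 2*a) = (a^3 - 11*a^2 + 32*a - 28)/(a*(a^2 + 3*a + 2))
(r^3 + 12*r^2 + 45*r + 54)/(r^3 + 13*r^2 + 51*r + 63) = (r + 6)/(r + 7)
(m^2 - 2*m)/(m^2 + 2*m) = (m - 2)/(m + 2)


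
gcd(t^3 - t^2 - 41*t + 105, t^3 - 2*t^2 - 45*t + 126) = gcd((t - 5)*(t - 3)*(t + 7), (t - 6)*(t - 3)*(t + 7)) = t^2 + 4*t - 21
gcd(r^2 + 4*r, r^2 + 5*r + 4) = r + 4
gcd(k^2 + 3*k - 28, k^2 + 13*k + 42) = k + 7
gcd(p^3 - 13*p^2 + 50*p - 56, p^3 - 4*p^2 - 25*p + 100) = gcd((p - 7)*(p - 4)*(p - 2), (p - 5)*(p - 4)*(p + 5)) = p - 4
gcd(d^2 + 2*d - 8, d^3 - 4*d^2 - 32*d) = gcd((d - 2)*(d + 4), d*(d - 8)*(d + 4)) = d + 4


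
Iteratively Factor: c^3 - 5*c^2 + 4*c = (c - 4)*(c^2 - c) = c*(c - 4)*(c - 1)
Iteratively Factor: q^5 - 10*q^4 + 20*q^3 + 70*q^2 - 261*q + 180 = (q - 3)*(q^4 - 7*q^3 - q^2 + 67*q - 60) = (q - 3)*(q + 3)*(q^3 - 10*q^2 + 29*q - 20) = (q - 3)*(q - 1)*(q + 3)*(q^2 - 9*q + 20) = (q - 4)*(q - 3)*(q - 1)*(q + 3)*(q - 5)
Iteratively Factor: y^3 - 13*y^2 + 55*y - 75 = (y - 5)*(y^2 - 8*y + 15) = (y - 5)*(y - 3)*(y - 5)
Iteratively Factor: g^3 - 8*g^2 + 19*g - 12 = (g - 1)*(g^2 - 7*g + 12) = (g - 4)*(g - 1)*(g - 3)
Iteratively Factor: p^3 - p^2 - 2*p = (p - 2)*(p^2 + p) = (p - 2)*(p + 1)*(p)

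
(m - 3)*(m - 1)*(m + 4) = m^3 - 13*m + 12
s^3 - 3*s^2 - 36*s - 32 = (s - 8)*(s + 1)*(s + 4)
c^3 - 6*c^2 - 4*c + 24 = (c - 6)*(c - 2)*(c + 2)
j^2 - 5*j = j*(j - 5)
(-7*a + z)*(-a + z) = 7*a^2 - 8*a*z + z^2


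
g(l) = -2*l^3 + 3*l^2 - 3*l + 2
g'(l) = -6*l^2 + 6*l - 3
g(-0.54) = 4.81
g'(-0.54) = -7.99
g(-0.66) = 5.86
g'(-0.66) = -9.57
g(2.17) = -10.82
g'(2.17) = -18.23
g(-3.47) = 132.10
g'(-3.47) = -96.07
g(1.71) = -4.36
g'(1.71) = -10.28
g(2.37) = -14.88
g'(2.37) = -22.48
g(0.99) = 0.03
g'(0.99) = -2.94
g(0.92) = 0.22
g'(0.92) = -2.56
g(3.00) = -34.00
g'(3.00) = -39.00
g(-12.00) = 3926.00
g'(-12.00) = -939.00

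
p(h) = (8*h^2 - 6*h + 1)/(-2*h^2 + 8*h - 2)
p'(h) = (4*h - 8)*(8*h^2 - 6*h + 1)/(-2*h^2 + 8*h - 2)^2 + (16*h - 6)/(-2*h^2 + 8*h - 2)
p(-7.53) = -2.85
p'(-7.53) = 0.10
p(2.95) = 12.62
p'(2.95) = 21.25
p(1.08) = 0.89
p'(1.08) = 1.85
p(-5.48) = -2.59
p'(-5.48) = 0.15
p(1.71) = 2.42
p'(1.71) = 3.18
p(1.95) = 3.29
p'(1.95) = 4.09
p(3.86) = -105.57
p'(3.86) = 793.79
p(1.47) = 1.74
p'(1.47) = 2.54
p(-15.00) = -3.31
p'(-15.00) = 0.04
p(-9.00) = -2.98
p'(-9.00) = 0.08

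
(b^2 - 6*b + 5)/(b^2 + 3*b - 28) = (b^2 - 6*b + 5)/(b^2 + 3*b - 28)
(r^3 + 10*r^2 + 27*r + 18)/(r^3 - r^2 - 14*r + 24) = (r^3 + 10*r^2 + 27*r + 18)/(r^3 - r^2 - 14*r + 24)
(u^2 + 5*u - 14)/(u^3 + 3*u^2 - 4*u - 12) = (u + 7)/(u^2 + 5*u + 6)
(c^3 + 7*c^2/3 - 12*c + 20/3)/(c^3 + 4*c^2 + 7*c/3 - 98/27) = 9*(c^2 + 3*c - 10)/(9*c^2 + 42*c + 49)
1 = 1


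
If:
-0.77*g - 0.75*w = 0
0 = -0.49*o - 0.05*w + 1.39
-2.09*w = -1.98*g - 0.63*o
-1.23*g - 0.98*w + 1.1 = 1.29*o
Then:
No Solution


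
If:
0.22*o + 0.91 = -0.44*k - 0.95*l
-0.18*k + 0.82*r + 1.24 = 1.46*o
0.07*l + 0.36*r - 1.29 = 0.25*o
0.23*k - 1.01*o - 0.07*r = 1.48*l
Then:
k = 2.50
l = -3.22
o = 4.76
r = 7.52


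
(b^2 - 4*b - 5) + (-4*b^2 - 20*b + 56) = -3*b^2 - 24*b + 51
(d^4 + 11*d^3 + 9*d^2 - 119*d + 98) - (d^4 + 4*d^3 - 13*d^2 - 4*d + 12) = 7*d^3 + 22*d^2 - 115*d + 86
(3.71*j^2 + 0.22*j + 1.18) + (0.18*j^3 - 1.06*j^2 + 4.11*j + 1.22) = 0.18*j^3 + 2.65*j^2 + 4.33*j + 2.4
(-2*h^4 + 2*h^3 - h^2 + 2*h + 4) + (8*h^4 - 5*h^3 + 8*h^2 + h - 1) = 6*h^4 - 3*h^3 + 7*h^2 + 3*h + 3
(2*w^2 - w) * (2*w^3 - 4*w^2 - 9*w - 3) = 4*w^5 - 10*w^4 - 14*w^3 + 3*w^2 + 3*w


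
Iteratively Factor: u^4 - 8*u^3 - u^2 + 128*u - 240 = (u - 3)*(u^3 - 5*u^2 - 16*u + 80) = (u - 4)*(u - 3)*(u^2 - u - 20) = (u - 5)*(u - 4)*(u - 3)*(u + 4)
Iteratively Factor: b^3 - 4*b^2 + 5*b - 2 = (b - 2)*(b^2 - 2*b + 1) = (b - 2)*(b - 1)*(b - 1)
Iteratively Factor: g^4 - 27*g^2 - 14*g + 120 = (g - 2)*(g^3 + 2*g^2 - 23*g - 60) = (g - 5)*(g - 2)*(g^2 + 7*g + 12) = (g - 5)*(g - 2)*(g + 4)*(g + 3)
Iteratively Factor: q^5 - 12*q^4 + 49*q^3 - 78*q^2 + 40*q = (q - 2)*(q^4 - 10*q^3 + 29*q^2 - 20*q) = (q - 5)*(q - 2)*(q^3 - 5*q^2 + 4*q) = (q - 5)*(q - 2)*(q - 1)*(q^2 - 4*q) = (q - 5)*(q - 4)*(q - 2)*(q - 1)*(q)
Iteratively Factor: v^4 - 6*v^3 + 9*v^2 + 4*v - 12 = (v + 1)*(v^3 - 7*v^2 + 16*v - 12) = (v - 3)*(v + 1)*(v^2 - 4*v + 4) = (v - 3)*(v - 2)*(v + 1)*(v - 2)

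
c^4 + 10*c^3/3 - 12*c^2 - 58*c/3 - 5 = (c - 3)*(c + 1/3)*(c + 1)*(c + 5)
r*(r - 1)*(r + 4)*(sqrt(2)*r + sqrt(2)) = sqrt(2)*r^4 + 4*sqrt(2)*r^3 - sqrt(2)*r^2 - 4*sqrt(2)*r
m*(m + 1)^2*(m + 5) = m^4 + 7*m^3 + 11*m^2 + 5*m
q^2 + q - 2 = (q - 1)*(q + 2)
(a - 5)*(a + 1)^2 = a^3 - 3*a^2 - 9*a - 5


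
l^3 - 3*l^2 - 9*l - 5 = (l - 5)*(l + 1)^2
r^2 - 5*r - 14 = (r - 7)*(r + 2)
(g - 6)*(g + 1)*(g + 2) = g^3 - 3*g^2 - 16*g - 12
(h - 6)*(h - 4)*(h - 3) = h^3 - 13*h^2 + 54*h - 72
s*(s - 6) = s^2 - 6*s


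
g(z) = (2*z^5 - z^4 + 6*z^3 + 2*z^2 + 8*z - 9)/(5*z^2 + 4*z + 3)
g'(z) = (-10*z - 4)*(2*z^5 - z^4 + 6*z^3 + 2*z^2 + 8*z - 9)/(5*z^2 + 4*z + 3)^2 + (10*z^4 - 4*z^3 + 18*z^2 + 4*z + 8)/(5*z^2 + 4*z + 3)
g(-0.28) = -4.94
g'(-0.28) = 6.32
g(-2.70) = -16.55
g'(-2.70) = 12.49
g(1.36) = 1.50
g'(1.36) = 2.51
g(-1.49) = -6.87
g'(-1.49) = 3.64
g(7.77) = 166.65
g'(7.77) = 65.73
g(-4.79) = -63.21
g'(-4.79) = 33.79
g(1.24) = 1.21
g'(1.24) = 2.35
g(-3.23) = -24.34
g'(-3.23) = 16.98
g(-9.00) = -346.65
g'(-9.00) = 107.92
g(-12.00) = -783.09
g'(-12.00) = 186.65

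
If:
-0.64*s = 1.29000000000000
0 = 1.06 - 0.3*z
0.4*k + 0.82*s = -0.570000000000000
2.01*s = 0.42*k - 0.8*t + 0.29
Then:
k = 2.71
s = -2.02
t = 6.85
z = 3.53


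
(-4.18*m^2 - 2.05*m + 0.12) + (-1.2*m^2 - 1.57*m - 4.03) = -5.38*m^2 - 3.62*m - 3.91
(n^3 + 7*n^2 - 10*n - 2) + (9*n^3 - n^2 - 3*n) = 10*n^3 + 6*n^2 - 13*n - 2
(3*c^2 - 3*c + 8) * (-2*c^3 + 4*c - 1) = -6*c^5 + 6*c^4 - 4*c^3 - 15*c^2 + 35*c - 8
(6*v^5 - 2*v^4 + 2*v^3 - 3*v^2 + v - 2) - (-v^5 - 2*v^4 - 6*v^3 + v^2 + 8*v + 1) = 7*v^5 + 8*v^3 - 4*v^2 - 7*v - 3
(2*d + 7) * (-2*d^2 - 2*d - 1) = -4*d^3 - 18*d^2 - 16*d - 7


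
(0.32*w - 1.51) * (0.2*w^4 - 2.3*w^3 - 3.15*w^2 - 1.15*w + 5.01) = 0.064*w^5 - 1.038*w^4 + 2.465*w^3 + 4.3885*w^2 + 3.3397*w - 7.5651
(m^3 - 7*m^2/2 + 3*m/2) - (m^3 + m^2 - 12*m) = -9*m^2/2 + 27*m/2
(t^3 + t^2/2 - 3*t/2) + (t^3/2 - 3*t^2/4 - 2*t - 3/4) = 3*t^3/2 - t^2/4 - 7*t/2 - 3/4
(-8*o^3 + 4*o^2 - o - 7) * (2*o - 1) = -16*o^4 + 16*o^3 - 6*o^2 - 13*o + 7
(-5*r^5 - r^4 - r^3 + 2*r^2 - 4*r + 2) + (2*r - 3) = -5*r^5 - r^4 - r^3 + 2*r^2 - 2*r - 1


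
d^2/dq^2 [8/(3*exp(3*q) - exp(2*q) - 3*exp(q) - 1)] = 8*((-27*exp(2*q) + 4*exp(q) + 3)*(-3*exp(3*q) + exp(2*q) + 3*exp(q) + 1) - 2*(-9*exp(2*q) + 2*exp(q) + 3)^2*exp(q))*exp(q)/(-3*exp(3*q) + exp(2*q) + 3*exp(q) + 1)^3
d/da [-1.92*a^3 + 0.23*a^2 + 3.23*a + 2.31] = -5.76*a^2 + 0.46*a + 3.23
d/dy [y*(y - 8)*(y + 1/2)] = 3*y^2 - 15*y - 4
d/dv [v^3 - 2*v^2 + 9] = v*(3*v - 4)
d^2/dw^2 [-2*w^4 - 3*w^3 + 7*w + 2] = 6*w*(-4*w - 3)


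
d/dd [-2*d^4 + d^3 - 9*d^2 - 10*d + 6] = -8*d^3 + 3*d^2 - 18*d - 10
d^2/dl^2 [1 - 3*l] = 0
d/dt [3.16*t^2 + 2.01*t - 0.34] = 6.32*t + 2.01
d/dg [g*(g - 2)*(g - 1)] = 3*g^2 - 6*g + 2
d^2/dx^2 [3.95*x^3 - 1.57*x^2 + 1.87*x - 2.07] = 23.7*x - 3.14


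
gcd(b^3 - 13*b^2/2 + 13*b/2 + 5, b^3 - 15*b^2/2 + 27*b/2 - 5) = b^2 - 7*b + 10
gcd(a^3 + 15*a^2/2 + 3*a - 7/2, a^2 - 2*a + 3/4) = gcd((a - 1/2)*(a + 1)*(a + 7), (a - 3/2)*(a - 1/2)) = a - 1/2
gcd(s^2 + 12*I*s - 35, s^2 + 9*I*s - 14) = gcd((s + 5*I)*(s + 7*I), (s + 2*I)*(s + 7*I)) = s + 7*I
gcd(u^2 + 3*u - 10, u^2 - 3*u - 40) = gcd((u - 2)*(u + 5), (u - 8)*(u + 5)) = u + 5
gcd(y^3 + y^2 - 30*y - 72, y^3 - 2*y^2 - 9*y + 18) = y + 3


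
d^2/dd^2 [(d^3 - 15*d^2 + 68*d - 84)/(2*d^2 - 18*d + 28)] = 0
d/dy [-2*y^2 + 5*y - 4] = 5 - 4*y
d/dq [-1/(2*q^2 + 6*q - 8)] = (q + 3/2)/(q^2 + 3*q - 4)^2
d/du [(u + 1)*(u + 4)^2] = 3*(u + 2)*(u + 4)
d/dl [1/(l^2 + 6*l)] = 2*(-l - 3)/(l^2*(l + 6)^2)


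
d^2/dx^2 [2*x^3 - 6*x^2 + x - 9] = 12*x - 12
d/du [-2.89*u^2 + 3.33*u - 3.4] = 3.33 - 5.78*u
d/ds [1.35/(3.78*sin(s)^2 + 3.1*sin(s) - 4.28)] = -(10.206*sin(s) + 4.185)*cos(s)/(3.78*sin(s)^2 + 3.1*sin(s) - 4.28)^2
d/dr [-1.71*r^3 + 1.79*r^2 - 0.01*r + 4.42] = -5.13*r^2 + 3.58*r - 0.01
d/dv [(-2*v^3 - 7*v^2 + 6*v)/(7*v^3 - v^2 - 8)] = (51*v^4 - 84*v^3 + 54*v^2 + 112*v - 48)/(49*v^6 - 14*v^5 + v^4 - 112*v^3 + 16*v^2 + 64)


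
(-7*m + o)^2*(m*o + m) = 49*m^3*o + 49*m^3 - 14*m^2*o^2 - 14*m^2*o + m*o^3 + m*o^2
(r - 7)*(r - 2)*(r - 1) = r^3 - 10*r^2 + 23*r - 14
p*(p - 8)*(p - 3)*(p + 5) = p^4 - 6*p^3 - 31*p^2 + 120*p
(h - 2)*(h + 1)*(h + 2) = h^3 + h^2 - 4*h - 4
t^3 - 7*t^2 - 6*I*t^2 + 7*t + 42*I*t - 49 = (t - 7)*(t - 7*I)*(t + I)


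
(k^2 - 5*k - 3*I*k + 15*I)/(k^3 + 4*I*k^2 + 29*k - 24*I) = (k - 5)/(k^2 + 7*I*k + 8)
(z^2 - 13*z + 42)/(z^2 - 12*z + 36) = (z - 7)/(z - 6)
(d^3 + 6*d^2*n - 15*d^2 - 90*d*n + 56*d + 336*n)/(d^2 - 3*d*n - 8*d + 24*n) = (d^2 + 6*d*n - 7*d - 42*n)/(d - 3*n)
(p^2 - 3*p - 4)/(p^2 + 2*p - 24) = (p + 1)/(p + 6)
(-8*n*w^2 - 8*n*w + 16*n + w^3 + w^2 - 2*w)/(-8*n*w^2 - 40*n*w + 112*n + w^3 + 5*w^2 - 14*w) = (w^2 + w - 2)/(w^2 + 5*w - 14)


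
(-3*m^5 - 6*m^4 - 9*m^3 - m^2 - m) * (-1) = 3*m^5 + 6*m^4 + 9*m^3 + m^2 + m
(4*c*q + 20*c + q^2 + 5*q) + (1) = 4*c*q + 20*c + q^2 + 5*q + 1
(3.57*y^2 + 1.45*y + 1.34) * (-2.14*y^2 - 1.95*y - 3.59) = -7.6398*y^4 - 10.0645*y^3 - 18.5114*y^2 - 7.8185*y - 4.8106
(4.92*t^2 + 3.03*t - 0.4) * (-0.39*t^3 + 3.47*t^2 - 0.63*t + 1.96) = -1.9188*t^5 + 15.8907*t^4 + 7.5705*t^3 + 6.3463*t^2 + 6.1908*t - 0.784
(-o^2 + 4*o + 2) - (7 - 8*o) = -o^2 + 12*o - 5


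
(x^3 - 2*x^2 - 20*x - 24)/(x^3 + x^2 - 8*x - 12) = (x - 6)/(x - 3)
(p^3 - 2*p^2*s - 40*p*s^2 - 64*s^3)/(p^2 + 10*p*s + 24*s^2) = (p^2 - 6*p*s - 16*s^2)/(p + 6*s)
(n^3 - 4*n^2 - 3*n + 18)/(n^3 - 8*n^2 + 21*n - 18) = (n + 2)/(n - 2)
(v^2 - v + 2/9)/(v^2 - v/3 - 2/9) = (3*v - 1)/(3*v + 1)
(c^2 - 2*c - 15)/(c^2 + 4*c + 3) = (c - 5)/(c + 1)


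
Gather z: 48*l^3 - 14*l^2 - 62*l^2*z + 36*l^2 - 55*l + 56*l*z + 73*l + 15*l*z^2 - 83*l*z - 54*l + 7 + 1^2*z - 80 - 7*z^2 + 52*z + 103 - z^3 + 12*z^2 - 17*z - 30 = 48*l^3 + 22*l^2 - 36*l - z^3 + z^2*(15*l + 5) + z*(-62*l^2 - 27*l + 36)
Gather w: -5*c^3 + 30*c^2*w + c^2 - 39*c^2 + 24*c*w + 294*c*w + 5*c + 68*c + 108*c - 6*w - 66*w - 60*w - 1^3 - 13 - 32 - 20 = -5*c^3 - 38*c^2 + 181*c + w*(30*c^2 + 318*c - 132) - 66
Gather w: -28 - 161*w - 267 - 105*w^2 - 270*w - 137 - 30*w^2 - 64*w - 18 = -135*w^2 - 495*w - 450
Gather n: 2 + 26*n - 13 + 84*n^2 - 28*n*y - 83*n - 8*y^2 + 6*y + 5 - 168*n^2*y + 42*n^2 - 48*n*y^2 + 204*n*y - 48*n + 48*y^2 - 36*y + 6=n^2*(126 - 168*y) + n*(-48*y^2 + 176*y - 105) + 40*y^2 - 30*y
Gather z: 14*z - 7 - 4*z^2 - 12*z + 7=-4*z^2 + 2*z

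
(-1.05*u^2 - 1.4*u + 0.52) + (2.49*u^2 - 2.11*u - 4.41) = 1.44*u^2 - 3.51*u - 3.89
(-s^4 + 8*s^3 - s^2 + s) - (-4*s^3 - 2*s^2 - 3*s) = -s^4 + 12*s^3 + s^2 + 4*s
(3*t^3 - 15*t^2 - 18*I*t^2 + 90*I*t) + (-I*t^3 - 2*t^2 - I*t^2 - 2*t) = 3*t^3 - I*t^3 - 17*t^2 - 19*I*t^2 - 2*t + 90*I*t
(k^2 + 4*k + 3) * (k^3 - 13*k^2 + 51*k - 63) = k^5 - 9*k^4 + 2*k^3 + 102*k^2 - 99*k - 189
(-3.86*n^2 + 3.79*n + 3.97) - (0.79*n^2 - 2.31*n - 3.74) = -4.65*n^2 + 6.1*n + 7.71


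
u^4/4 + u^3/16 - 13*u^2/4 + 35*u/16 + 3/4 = (u/4 + 1)*(u - 3)*(u - 1)*(u + 1/4)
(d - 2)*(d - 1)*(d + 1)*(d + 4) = d^4 + 2*d^3 - 9*d^2 - 2*d + 8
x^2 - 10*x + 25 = (x - 5)^2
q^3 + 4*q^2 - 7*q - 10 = (q - 2)*(q + 1)*(q + 5)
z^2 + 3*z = z*(z + 3)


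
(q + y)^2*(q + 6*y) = q^3 + 8*q^2*y + 13*q*y^2 + 6*y^3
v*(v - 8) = v^2 - 8*v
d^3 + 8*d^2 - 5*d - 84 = (d - 3)*(d + 4)*(d + 7)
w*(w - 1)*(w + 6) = w^3 + 5*w^2 - 6*w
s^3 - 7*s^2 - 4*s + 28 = (s - 7)*(s - 2)*(s + 2)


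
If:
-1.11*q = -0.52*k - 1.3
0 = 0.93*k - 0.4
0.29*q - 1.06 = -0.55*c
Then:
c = 1.20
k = 0.43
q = 1.37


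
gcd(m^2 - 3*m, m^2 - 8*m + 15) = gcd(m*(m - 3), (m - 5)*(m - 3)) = m - 3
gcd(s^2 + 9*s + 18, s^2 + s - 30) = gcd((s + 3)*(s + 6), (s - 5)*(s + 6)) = s + 6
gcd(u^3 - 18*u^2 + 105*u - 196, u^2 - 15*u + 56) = u - 7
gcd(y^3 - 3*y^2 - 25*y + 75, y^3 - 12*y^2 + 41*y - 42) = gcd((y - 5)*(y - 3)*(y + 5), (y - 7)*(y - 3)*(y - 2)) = y - 3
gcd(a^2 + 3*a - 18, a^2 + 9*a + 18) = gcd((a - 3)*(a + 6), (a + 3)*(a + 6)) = a + 6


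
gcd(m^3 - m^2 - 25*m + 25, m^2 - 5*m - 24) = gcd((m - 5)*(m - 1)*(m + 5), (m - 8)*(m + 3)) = 1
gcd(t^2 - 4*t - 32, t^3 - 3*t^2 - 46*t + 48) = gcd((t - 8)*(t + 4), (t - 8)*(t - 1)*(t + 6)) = t - 8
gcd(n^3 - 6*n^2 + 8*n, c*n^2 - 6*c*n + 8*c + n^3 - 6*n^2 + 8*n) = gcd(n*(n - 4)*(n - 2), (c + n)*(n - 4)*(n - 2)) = n^2 - 6*n + 8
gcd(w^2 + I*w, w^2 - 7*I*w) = w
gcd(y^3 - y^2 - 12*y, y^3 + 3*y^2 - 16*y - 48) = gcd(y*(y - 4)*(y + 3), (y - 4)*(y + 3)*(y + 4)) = y^2 - y - 12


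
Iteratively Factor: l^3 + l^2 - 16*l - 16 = (l - 4)*(l^2 + 5*l + 4) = (l - 4)*(l + 1)*(l + 4)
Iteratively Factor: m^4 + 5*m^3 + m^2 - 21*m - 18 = (m + 3)*(m^3 + 2*m^2 - 5*m - 6) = (m - 2)*(m + 3)*(m^2 + 4*m + 3) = (m - 2)*(m + 1)*(m + 3)*(m + 3)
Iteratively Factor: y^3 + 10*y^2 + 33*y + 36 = (y + 3)*(y^2 + 7*y + 12) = (y + 3)^2*(y + 4)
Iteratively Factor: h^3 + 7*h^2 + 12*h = (h + 4)*(h^2 + 3*h) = (h + 3)*(h + 4)*(h)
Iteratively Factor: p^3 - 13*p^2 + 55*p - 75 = (p - 5)*(p^2 - 8*p + 15) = (p - 5)^2*(p - 3)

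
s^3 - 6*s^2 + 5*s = s*(s - 5)*(s - 1)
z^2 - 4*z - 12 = (z - 6)*(z + 2)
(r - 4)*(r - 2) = r^2 - 6*r + 8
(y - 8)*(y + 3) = y^2 - 5*y - 24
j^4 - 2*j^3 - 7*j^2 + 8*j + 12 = (j - 3)*(j - 2)*(j + 1)*(j + 2)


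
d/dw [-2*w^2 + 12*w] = 12 - 4*w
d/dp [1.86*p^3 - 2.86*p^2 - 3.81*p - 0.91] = 5.58*p^2 - 5.72*p - 3.81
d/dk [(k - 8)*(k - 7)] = 2*k - 15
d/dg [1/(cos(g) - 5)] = sin(g)/(cos(g) - 5)^2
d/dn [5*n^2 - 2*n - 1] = 10*n - 2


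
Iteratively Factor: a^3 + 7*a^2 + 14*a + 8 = (a + 1)*(a^2 + 6*a + 8) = (a + 1)*(a + 2)*(a + 4)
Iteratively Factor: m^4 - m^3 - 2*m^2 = (m - 2)*(m^3 + m^2) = (m - 2)*(m + 1)*(m^2) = m*(m - 2)*(m + 1)*(m)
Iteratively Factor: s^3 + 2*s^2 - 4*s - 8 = (s + 2)*(s^2 - 4) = (s - 2)*(s + 2)*(s + 2)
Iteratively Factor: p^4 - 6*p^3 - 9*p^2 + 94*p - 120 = (p + 4)*(p^3 - 10*p^2 + 31*p - 30) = (p - 5)*(p + 4)*(p^2 - 5*p + 6) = (p - 5)*(p - 2)*(p + 4)*(p - 3)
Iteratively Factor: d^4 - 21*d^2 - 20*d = (d - 5)*(d^3 + 5*d^2 + 4*d) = (d - 5)*(d + 1)*(d^2 + 4*d) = d*(d - 5)*(d + 1)*(d + 4)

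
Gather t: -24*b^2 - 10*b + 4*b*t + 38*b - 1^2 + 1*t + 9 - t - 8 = -24*b^2 + 4*b*t + 28*b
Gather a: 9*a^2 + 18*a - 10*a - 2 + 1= 9*a^2 + 8*a - 1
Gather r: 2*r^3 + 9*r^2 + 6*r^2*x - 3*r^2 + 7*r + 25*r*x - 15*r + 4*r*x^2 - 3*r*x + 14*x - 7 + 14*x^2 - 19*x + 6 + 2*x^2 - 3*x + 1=2*r^3 + r^2*(6*x + 6) + r*(4*x^2 + 22*x - 8) + 16*x^2 - 8*x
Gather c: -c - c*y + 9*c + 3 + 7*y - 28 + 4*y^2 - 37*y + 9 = c*(8 - y) + 4*y^2 - 30*y - 16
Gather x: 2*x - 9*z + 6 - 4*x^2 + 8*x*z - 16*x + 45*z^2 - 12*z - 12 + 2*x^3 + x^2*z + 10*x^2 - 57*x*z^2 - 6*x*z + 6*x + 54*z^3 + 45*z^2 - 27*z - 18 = 2*x^3 + x^2*(z + 6) + x*(-57*z^2 + 2*z - 8) + 54*z^3 + 90*z^2 - 48*z - 24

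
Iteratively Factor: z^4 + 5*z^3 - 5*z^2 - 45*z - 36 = (z - 3)*(z^3 + 8*z^2 + 19*z + 12) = (z - 3)*(z + 4)*(z^2 + 4*z + 3) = (z - 3)*(z + 1)*(z + 4)*(z + 3)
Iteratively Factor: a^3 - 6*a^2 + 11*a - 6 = (a - 1)*(a^2 - 5*a + 6) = (a - 3)*(a - 1)*(a - 2)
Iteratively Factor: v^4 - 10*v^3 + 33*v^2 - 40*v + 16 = (v - 4)*(v^3 - 6*v^2 + 9*v - 4) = (v - 4)*(v - 1)*(v^2 - 5*v + 4) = (v - 4)^2*(v - 1)*(v - 1)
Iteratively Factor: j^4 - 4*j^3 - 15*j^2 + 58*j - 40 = (j - 5)*(j^3 + j^2 - 10*j + 8) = (j - 5)*(j + 4)*(j^2 - 3*j + 2) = (j - 5)*(j - 2)*(j + 4)*(j - 1)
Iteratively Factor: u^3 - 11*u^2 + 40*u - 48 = (u - 3)*(u^2 - 8*u + 16) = (u - 4)*(u - 3)*(u - 4)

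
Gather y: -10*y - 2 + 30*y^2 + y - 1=30*y^2 - 9*y - 3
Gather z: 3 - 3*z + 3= 6 - 3*z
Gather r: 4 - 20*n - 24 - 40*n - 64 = -60*n - 84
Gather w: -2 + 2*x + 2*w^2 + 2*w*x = 2*w^2 + 2*w*x + 2*x - 2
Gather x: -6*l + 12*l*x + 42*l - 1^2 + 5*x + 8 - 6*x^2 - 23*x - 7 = 36*l - 6*x^2 + x*(12*l - 18)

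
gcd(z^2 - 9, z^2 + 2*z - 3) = z + 3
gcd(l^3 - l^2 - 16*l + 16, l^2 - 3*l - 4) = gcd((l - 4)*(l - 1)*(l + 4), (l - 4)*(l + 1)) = l - 4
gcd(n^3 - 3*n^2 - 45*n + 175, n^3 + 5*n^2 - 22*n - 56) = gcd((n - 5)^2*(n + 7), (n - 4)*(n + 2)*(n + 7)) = n + 7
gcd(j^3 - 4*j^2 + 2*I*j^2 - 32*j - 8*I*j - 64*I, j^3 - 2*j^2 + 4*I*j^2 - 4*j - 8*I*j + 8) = j + 2*I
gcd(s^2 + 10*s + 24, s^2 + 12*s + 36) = s + 6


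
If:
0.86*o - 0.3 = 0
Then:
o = 0.35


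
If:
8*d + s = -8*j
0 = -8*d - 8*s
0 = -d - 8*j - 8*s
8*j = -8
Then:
No Solution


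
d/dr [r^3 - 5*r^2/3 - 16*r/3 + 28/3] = 3*r^2 - 10*r/3 - 16/3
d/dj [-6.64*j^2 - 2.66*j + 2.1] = -13.28*j - 2.66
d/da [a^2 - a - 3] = 2*a - 1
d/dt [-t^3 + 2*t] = 2 - 3*t^2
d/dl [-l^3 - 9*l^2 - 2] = 3*l*(-l - 6)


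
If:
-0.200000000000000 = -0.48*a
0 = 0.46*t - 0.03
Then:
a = 0.42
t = 0.07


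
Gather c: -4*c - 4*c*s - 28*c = c*(-4*s - 32)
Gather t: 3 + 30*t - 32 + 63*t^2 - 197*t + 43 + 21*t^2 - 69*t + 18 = 84*t^2 - 236*t + 32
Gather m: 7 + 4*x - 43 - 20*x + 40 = 4 - 16*x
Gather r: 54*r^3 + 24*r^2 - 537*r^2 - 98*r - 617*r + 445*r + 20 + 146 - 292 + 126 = 54*r^3 - 513*r^2 - 270*r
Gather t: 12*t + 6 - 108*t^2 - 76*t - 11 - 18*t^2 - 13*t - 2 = -126*t^2 - 77*t - 7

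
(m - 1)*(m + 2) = m^2 + m - 2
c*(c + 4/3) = c^2 + 4*c/3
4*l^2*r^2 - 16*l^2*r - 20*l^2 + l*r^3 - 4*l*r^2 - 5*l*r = (4*l + r)*(r - 5)*(l*r + l)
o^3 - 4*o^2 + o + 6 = (o - 3)*(o - 2)*(o + 1)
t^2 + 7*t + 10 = (t + 2)*(t + 5)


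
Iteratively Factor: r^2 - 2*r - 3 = (r + 1)*(r - 3)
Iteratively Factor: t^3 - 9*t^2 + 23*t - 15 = (t - 1)*(t^2 - 8*t + 15) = (t - 5)*(t - 1)*(t - 3)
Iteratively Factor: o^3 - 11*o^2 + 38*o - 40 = (o - 5)*(o^2 - 6*o + 8) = (o - 5)*(o - 2)*(o - 4)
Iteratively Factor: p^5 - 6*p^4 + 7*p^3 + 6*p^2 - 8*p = (p)*(p^4 - 6*p^3 + 7*p^2 + 6*p - 8) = p*(p - 1)*(p^3 - 5*p^2 + 2*p + 8) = p*(p - 4)*(p - 1)*(p^2 - p - 2) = p*(p - 4)*(p - 1)*(p + 1)*(p - 2)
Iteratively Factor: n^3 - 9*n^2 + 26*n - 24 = (n - 3)*(n^2 - 6*n + 8) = (n - 3)*(n - 2)*(n - 4)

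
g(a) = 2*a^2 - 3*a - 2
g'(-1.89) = -10.56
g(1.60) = -1.68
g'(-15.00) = -63.00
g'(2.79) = 8.16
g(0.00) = -2.00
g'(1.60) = 3.40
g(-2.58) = 19.05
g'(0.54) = -0.84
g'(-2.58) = -13.32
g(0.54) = -3.04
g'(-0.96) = -6.84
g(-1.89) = 10.81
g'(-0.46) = -4.84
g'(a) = 4*a - 3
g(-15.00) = 493.00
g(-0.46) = -0.20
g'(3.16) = 9.64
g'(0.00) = -3.00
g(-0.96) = 2.72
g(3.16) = 8.49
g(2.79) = 5.20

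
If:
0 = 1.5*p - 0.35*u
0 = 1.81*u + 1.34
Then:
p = -0.17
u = -0.74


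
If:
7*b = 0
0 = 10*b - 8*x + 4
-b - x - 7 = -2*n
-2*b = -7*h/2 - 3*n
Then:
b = 0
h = -45/14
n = 15/4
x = 1/2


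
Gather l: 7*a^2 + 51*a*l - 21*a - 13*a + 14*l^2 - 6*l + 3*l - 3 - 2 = 7*a^2 - 34*a + 14*l^2 + l*(51*a - 3) - 5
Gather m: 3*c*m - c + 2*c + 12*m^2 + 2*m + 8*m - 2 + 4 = c + 12*m^2 + m*(3*c + 10) + 2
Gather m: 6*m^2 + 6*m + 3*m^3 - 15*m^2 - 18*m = 3*m^3 - 9*m^2 - 12*m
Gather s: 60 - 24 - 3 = 33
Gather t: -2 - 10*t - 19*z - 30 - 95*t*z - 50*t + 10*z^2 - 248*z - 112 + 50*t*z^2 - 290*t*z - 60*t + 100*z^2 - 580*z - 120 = t*(50*z^2 - 385*z - 120) + 110*z^2 - 847*z - 264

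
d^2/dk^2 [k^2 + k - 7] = 2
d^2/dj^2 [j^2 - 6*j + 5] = 2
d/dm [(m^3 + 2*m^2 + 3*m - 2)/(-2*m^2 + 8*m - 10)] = (-m^4 + 8*m^3 - 4*m^2 - 24*m - 7)/(2*(m^4 - 8*m^3 + 26*m^2 - 40*m + 25))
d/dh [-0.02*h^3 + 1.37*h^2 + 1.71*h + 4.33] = -0.06*h^2 + 2.74*h + 1.71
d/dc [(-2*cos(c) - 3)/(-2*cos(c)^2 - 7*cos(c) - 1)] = (4*cos(c)^2 + 12*cos(c) + 19)*sin(c)/(7*cos(c) + cos(2*c) + 2)^2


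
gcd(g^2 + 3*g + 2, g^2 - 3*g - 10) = g + 2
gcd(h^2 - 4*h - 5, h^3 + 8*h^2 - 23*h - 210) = h - 5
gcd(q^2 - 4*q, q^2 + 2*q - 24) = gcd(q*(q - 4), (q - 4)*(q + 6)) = q - 4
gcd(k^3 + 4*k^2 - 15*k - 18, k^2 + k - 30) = k + 6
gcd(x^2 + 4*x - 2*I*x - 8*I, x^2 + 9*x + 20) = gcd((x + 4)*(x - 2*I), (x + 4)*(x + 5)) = x + 4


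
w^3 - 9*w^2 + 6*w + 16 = (w - 8)*(w - 2)*(w + 1)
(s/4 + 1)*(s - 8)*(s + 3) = s^3/4 - s^2/4 - 11*s - 24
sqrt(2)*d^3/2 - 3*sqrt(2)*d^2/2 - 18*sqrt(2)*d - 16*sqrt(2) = (d - 8)*(d + 4)*(sqrt(2)*d/2 + sqrt(2)/2)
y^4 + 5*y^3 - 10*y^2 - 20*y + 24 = (y - 2)*(y - 1)*(y + 2)*(y + 6)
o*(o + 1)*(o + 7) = o^3 + 8*o^2 + 7*o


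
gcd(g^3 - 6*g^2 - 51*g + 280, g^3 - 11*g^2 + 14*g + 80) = g^2 - 13*g + 40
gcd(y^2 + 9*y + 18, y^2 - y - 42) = y + 6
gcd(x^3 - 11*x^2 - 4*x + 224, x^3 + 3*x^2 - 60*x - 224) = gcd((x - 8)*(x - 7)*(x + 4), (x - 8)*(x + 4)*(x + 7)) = x^2 - 4*x - 32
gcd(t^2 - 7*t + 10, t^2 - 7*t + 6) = 1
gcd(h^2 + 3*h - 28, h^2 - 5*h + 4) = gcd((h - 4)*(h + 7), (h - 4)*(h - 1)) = h - 4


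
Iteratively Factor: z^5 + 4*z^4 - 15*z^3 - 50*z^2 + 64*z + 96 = (z - 3)*(z^4 + 7*z^3 + 6*z^2 - 32*z - 32) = (z - 3)*(z - 2)*(z^3 + 9*z^2 + 24*z + 16) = (z - 3)*(z - 2)*(z + 4)*(z^2 + 5*z + 4) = (z - 3)*(z - 2)*(z + 1)*(z + 4)*(z + 4)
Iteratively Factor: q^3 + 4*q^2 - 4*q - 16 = (q + 2)*(q^2 + 2*q - 8) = (q - 2)*(q + 2)*(q + 4)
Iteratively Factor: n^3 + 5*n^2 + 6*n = (n)*(n^2 + 5*n + 6) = n*(n + 2)*(n + 3)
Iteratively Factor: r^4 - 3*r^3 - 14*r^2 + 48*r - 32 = (r - 4)*(r^3 + r^2 - 10*r + 8) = (r - 4)*(r - 2)*(r^2 + 3*r - 4) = (r - 4)*(r - 2)*(r - 1)*(r + 4)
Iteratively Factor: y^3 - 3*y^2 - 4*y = (y)*(y^2 - 3*y - 4) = y*(y + 1)*(y - 4)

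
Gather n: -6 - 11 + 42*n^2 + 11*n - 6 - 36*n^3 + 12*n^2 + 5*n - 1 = -36*n^3 + 54*n^2 + 16*n - 24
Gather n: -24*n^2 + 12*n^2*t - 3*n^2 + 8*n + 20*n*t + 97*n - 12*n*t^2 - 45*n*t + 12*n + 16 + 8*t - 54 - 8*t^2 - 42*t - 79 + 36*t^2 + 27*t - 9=n^2*(12*t - 27) + n*(-12*t^2 - 25*t + 117) + 28*t^2 - 7*t - 126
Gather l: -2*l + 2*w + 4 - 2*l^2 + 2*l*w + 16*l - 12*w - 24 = -2*l^2 + l*(2*w + 14) - 10*w - 20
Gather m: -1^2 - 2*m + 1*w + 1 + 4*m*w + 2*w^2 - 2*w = m*(4*w - 2) + 2*w^2 - w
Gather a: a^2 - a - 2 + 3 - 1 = a^2 - a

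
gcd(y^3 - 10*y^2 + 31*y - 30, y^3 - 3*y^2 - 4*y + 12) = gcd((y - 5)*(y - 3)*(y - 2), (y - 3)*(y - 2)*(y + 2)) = y^2 - 5*y + 6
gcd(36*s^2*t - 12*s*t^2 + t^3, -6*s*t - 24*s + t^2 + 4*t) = 6*s - t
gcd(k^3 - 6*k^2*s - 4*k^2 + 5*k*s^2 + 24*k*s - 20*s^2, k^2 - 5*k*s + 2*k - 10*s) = -k + 5*s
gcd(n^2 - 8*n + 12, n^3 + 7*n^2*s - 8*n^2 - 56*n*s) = 1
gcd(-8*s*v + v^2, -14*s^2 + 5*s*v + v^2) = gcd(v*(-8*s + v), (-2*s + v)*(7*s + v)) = 1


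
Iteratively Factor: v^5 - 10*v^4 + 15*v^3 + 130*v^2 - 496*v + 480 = (v - 4)*(v^4 - 6*v^3 - 9*v^2 + 94*v - 120) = (v - 4)*(v + 4)*(v^3 - 10*v^2 + 31*v - 30) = (v - 4)*(v - 2)*(v + 4)*(v^2 - 8*v + 15) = (v - 4)*(v - 3)*(v - 2)*(v + 4)*(v - 5)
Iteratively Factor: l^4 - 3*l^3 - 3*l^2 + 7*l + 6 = (l + 1)*(l^3 - 4*l^2 + l + 6) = (l - 2)*(l + 1)*(l^2 - 2*l - 3) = (l - 2)*(l + 1)^2*(l - 3)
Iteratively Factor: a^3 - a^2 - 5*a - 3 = (a - 3)*(a^2 + 2*a + 1) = (a - 3)*(a + 1)*(a + 1)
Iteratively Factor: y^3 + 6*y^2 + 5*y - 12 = (y + 3)*(y^2 + 3*y - 4) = (y + 3)*(y + 4)*(y - 1)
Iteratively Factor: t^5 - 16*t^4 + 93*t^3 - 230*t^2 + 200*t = (t - 5)*(t^4 - 11*t^3 + 38*t^2 - 40*t) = (t - 5)*(t - 2)*(t^3 - 9*t^2 + 20*t) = (t - 5)*(t - 4)*(t - 2)*(t^2 - 5*t) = (t - 5)^2*(t - 4)*(t - 2)*(t)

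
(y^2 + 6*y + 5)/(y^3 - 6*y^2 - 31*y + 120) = (y + 1)/(y^2 - 11*y + 24)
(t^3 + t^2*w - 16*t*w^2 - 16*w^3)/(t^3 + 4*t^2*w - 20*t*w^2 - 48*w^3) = (t^2 + 5*t*w + 4*w^2)/(t^2 + 8*t*w + 12*w^2)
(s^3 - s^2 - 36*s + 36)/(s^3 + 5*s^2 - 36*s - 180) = (s - 1)/(s + 5)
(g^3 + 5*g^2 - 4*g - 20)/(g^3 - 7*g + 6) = (g^2 + 7*g + 10)/(g^2 + 2*g - 3)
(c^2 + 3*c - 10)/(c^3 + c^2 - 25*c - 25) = (c - 2)/(c^2 - 4*c - 5)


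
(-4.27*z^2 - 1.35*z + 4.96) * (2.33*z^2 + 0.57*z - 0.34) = -9.9491*z^4 - 5.5794*z^3 + 12.2391*z^2 + 3.2862*z - 1.6864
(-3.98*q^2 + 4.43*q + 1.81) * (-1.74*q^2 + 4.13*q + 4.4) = 6.9252*q^4 - 24.1456*q^3 - 2.3655*q^2 + 26.9673*q + 7.964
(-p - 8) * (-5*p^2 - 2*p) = 5*p^3 + 42*p^2 + 16*p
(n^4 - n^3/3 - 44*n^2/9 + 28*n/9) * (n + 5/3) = n^5 + 4*n^4/3 - 49*n^3/9 - 136*n^2/27 + 140*n/27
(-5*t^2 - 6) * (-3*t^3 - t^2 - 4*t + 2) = 15*t^5 + 5*t^4 + 38*t^3 - 4*t^2 + 24*t - 12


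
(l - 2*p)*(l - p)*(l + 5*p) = l^3 + 2*l^2*p - 13*l*p^2 + 10*p^3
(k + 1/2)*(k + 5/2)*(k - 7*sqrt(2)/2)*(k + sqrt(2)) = k^4 - 5*sqrt(2)*k^3/2 + 3*k^3 - 15*sqrt(2)*k^2/2 - 23*k^2/4 - 21*k - 25*sqrt(2)*k/8 - 35/4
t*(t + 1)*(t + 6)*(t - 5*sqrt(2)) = t^4 - 5*sqrt(2)*t^3 + 7*t^3 - 35*sqrt(2)*t^2 + 6*t^2 - 30*sqrt(2)*t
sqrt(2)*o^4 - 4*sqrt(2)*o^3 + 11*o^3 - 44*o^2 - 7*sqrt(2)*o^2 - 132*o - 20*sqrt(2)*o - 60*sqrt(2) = (o - 6)*(o + 2)*(o + 5*sqrt(2))*(sqrt(2)*o + 1)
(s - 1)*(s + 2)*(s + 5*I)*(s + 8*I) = s^4 + s^3 + 13*I*s^3 - 42*s^2 + 13*I*s^2 - 40*s - 26*I*s + 80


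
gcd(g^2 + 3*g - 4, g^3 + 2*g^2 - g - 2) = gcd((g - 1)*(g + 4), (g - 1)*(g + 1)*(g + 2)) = g - 1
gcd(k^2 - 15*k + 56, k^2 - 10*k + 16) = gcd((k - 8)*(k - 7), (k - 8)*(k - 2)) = k - 8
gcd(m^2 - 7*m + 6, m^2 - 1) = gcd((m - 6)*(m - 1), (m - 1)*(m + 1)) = m - 1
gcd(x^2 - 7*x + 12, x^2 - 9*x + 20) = x - 4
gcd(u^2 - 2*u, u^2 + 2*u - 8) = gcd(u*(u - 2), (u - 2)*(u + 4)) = u - 2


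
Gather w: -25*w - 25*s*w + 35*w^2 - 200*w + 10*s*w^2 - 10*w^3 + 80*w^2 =-10*w^3 + w^2*(10*s + 115) + w*(-25*s - 225)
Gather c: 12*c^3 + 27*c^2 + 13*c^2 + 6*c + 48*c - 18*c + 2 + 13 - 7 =12*c^3 + 40*c^2 + 36*c + 8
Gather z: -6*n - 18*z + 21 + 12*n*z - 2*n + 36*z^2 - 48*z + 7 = -8*n + 36*z^2 + z*(12*n - 66) + 28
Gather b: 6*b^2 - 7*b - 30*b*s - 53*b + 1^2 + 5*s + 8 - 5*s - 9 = 6*b^2 + b*(-30*s - 60)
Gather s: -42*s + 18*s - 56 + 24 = -24*s - 32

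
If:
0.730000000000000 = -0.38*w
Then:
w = -1.92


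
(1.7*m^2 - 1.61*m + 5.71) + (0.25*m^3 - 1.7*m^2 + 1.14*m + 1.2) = 0.25*m^3 - 0.47*m + 6.91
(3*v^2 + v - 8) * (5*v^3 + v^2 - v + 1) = 15*v^5 + 8*v^4 - 42*v^3 - 6*v^2 + 9*v - 8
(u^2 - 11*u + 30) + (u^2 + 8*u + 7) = 2*u^2 - 3*u + 37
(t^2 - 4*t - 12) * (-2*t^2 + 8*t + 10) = -2*t^4 + 16*t^3 + 2*t^2 - 136*t - 120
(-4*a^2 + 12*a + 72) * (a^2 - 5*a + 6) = -4*a^4 + 32*a^3 - 12*a^2 - 288*a + 432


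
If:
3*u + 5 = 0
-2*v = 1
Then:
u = -5/3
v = -1/2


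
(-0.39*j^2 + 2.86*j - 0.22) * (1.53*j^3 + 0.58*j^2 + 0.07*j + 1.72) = -0.5967*j^5 + 4.1496*j^4 + 1.2949*j^3 - 0.5982*j^2 + 4.9038*j - 0.3784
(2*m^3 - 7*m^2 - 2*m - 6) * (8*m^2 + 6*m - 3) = 16*m^5 - 44*m^4 - 64*m^3 - 39*m^2 - 30*m + 18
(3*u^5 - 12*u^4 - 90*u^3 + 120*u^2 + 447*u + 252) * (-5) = -15*u^5 + 60*u^4 + 450*u^3 - 600*u^2 - 2235*u - 1260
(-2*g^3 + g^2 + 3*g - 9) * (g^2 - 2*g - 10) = -2*g^5 + 5*g^4 + 21*g^3 - 25*g^2 - 12*g + 90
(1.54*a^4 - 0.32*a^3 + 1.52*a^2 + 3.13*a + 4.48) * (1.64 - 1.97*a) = -3.0338*a^5 + 3.156*a^4 - 3.5192*a^3 - 3.6733*a^2 - 3.6924*a + 7.3472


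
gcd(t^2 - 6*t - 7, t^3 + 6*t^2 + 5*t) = t + 1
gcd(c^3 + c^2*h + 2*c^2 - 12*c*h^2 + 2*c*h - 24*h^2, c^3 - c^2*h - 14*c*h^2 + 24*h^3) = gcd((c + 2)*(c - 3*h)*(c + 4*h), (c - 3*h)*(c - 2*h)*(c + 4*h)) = c^2 + c*h - 12*h^2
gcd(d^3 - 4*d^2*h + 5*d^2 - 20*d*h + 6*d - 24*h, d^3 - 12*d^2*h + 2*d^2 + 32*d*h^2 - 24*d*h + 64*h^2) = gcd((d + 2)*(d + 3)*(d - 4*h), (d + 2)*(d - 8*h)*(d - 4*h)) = d^2 - 4*d*h + 2*d - 8*h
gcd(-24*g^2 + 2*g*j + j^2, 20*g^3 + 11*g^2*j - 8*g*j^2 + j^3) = 4*g - j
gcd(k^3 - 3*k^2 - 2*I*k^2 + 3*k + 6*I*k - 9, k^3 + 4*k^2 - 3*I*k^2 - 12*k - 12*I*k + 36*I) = k - 3*I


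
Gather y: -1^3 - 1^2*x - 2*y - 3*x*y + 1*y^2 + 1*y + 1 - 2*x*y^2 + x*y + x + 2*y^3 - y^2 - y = -2*x*y^2 + 2*y^3 + y*(-2*x - 2)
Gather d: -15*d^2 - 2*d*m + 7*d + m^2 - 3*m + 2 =-15*d^2 + d*(7 - 2*m) + m^2 - 3*m + 2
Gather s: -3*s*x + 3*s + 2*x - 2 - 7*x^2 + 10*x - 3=s*(3 - 3*x) - 7*x^2 + 12*x - 5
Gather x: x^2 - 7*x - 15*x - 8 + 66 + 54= x^2 - 22*x + 112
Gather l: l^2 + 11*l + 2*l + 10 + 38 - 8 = l^2 + 13*l + 40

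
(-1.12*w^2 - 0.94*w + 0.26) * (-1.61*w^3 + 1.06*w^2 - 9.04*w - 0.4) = 1.8032*w^5 + 0.3262*w^4 + 8.7098*w^3 + 9.2212*w^2 - 1.9744*w - 0.104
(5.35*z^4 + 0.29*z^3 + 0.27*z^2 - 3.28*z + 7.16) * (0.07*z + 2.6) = 0.3745*z^5 + 13.9303*z^4 + 0.7729*z^3 + 0.4724*z^2 - 8.0268*z + 18.616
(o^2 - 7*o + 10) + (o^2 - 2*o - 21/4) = 2*o^2 - 9*o + 19/4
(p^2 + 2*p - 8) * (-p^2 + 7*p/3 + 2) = -p^4 + p^3/3 + 44*p^2/3 - 44*p/3 - 16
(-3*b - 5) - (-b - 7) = 2 - 2*b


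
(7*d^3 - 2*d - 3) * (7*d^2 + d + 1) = 49*d^5 + 7*d^4 - 7*d^3 - 23*d^2 - 5*d - 3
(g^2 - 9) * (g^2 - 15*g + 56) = g^4 - 15*g^3 + 47*g^2 + 135*g - 504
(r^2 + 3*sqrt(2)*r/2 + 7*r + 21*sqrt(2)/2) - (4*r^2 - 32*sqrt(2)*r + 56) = -3*r^2 + 7*r + 67*sqrt(2)*r/2 - 56 + 21*sqrt(2)/2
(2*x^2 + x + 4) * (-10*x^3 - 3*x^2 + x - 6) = -20*x^5 - 16*x^4 - 41*x^3 - 23*x^2 - 2*x - 24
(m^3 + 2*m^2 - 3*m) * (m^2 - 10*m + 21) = m^5 - 8*m^4 - 2*m^3 + 72*m^2 - 63*m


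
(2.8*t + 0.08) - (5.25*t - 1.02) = 1.1 - 2.45*t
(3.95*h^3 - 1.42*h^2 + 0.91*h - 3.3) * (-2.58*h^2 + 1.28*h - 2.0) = -10.191*h^5 + 8.7196*h^4 - 12.0654*h^3 + 12.5188*h^2 - 6.044*h + 6.6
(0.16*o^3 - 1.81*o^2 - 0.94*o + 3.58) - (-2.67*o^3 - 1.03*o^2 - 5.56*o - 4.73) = 2.83*o^3 - 0.78*o^2 + 4.62*o + 8.31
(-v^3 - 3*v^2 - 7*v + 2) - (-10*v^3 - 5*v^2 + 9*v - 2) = 9*v^3 + 2*v^2 - 16*v + 4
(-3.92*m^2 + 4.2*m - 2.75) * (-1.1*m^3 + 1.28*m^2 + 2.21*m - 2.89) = 4.312*m^5 - 9.6376*m^4 - 0.2622*m^3 + 17.0908*m^2 - 18.2155*m + 7.9475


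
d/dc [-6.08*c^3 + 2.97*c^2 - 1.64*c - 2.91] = -18.24*c^2 + 5.94*c - 1.64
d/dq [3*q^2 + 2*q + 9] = 6*q + 2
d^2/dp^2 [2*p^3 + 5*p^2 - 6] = 12*p + 10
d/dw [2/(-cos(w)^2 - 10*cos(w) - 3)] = -4*(cos(w) + 5)*sin(w)/(cos(w)^2 + 10*cos(w) + 3)^2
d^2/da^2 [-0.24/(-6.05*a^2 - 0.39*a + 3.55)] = (-17.5692*a^2 - 1.13256*a + 0.24*(12.1*a + 0.39)*(24.2*a + 0.78) + 10.3092)/(6.05*a^2 + 0.39*a - 3.55)^3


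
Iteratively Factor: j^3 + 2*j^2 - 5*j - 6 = (j - 2)*(j^2 + 4*j + 3) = (j - 2)*(j + 1)*(j + 3)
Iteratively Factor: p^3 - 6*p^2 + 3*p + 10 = (p - 5)*(p^2 - p - 2) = (p - 5)*(p - 2)*(p + 1)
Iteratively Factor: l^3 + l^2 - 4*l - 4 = (l - 2)*(l^2 + 3*l + 2) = (l - 2)*(l + 2)*(l + 1)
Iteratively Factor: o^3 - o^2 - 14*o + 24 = (o - 3)*(o^2 + 2*o - 8) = (o - 3)*(o + 4)*(o - 2)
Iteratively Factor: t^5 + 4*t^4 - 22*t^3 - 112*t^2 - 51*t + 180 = (t + 4)*(t^4 - 22*t^2 - 24*t + 45) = (t - 1)*(t + 4)*(t^3 + t^2 - 21*t - 45) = (t - 1)*(t + 3)*(t + 4)*(t^2 - 2*t - 15) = (t - 5)*(t - 1)*(t + 3)*(t + 4)*(t + 3)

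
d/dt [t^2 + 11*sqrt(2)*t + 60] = 2*t + 11*sqrt(2)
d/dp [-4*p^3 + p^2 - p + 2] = -12*p^2 + 2*p - 1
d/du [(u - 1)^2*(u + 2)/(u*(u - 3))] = (u^4 - 6*u^3 + 3*u^2 - 4*u + 6)/(u^2*(u^2 - 6*u + 9))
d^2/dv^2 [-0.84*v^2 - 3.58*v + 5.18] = -1.68000000000000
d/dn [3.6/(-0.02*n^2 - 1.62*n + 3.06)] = (0.144*n + 5.832)/(0.02*n^2 + 1.62*n - 3.06)^2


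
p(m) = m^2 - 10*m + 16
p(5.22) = -8.95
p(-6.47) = 122.56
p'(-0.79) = -11.58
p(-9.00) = 187.00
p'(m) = 2*m - 10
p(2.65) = -3.48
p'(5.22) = 0.44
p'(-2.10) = -14.20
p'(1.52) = -6.96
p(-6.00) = 112.00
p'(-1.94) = -13.88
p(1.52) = 3.11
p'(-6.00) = -22.00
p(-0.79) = 24.52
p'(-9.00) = -28.00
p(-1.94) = 39.16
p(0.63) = 10.10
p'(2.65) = -4.70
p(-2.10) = 41.41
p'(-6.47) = -22.94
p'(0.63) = -8.74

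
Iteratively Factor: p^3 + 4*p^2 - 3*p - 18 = (p + 3)*(p^2 + p - 6) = (p - 2)*(p + 3)*(p + 3)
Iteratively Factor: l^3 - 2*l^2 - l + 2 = (l + 1)*(l^2 - 3*l + 2) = (l - 1)*(l + 1)*(l - 2)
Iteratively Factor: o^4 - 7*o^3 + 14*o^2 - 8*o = (o - 1)*(o^3 - 6*o^2 + 8*o) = o*(o - 1)*(o^2 - 6*o + 8) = o*(o - 4)*(o - 1)*(o - 2)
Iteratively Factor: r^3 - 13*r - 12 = (r + 1)*(r^2 - r - 12) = (r + 1)*(r + 3)*(r - 4)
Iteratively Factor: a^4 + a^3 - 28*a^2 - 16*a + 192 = (a + 4)*(a^3 - 3*a^2 - 16*a + 48) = (a - 4)*(a + 4)*(a^2 + a - 12) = (a - 4)*(a + 4)^2*(a - 3)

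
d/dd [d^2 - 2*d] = 2*d - 2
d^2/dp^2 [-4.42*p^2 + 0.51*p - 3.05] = -8.84000000000000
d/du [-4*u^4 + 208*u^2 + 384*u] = -16*u^3 + 416*u + 384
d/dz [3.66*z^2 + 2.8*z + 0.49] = 7.32*z + 2.8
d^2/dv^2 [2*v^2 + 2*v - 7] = 4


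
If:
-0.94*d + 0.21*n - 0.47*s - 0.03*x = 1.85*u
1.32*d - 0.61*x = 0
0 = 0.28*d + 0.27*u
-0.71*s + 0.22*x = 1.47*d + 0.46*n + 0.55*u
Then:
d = 0.462121212121212*x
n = -1.07241906856379*x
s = 0.419119488217946*x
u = -0.479236812570146*x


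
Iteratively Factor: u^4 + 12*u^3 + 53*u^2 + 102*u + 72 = (u + 2)*(u^3 + 10*u^2 + 33*u + 36) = (u + 2)*(u + 3)*(u^2 + 7*u + 12) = (u + 2)*(u + 3)*(u + 4)*(u + 3)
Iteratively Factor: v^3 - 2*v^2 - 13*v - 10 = (v + 2)*(v^2 - 4*v - 5) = (v - 5)*(v + 2)*(v + 1)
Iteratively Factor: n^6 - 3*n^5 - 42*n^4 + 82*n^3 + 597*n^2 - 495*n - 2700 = (n - 5)*(n^5 + 2*n^4 - 32*n^3 - 78*n^2 + 207*n + 540) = (n - 5)*(n + 3)*(n^4 - n^3 - 29*n^2 + 9*n + 180) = (n - 5)^2*(n + 3)*(n^3 + 4*n^2 - 9*n - 36) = (n - 5)^2*(n + 3)^2*(n^2 + n - 12) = (n - 5)^2*(n - 3)*(n + 3)^2*(n + 4)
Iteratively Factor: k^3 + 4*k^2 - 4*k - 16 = (k + 2)*(k^2 + 2*k - 8) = (k - 2)*(k + 2)*(k + 4)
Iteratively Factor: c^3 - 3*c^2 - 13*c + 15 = (c - 5)*(c^2 + 2*c - 3) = (c - 5)*(c - 1)*(c + 3)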